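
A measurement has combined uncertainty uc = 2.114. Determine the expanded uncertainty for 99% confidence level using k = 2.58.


U = k * uc
U = 2.58 * 2.114
U = 5.4541

5.4541


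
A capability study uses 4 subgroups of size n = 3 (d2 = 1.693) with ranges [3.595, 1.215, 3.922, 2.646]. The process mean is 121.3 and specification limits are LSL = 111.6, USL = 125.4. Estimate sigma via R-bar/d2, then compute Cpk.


R_bar = (3.595 + 1.215 + 3.922 + 2.646) / 4 = 2.8445
sigma = R_bar / d2 = 2.8445 / 1.693 = 1.6801536
Cp = (USL - LSL)/(6*sigma) = (125.4 - 111.6)/(6*1.6801536) = 1.3689
Cpu = (125.4 - 121.3)/(3*1.6801536) = 0.8134
Cpl = (121.3 - 111.6)/(3*1.6801536) = 1.9244
Cpk = min(Cpu, Cpl) = 0.8134

0.8134


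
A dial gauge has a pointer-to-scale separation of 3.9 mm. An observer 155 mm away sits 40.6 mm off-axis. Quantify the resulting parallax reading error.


error = h * offset / d
= 3.9 * 40.6 / 155
= 1.0215

1.0215


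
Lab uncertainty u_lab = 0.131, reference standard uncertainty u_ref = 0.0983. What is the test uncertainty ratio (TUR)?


TUR = u_lab / u_ref
= 0.131 / 0.0983
= 1.3327

1.3327


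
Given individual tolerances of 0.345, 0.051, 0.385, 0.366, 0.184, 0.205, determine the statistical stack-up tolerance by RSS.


RSS = sqrt(0.345^2 + 0.051^2 + 0.385^2 + 0.366^2 + 0.184^2 + 0.205^2)
= sqrt(0.479688)
= 0.6926

0.6926


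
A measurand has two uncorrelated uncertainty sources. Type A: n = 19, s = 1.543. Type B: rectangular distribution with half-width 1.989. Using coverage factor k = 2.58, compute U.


u_A = s / sqrt(n) = 1.543 / sqrt(19) = 0.35398848
u_B = half_width / sqrt(3) = 1.989 / sqrt(3) = 1.1483497
uc = sqrt(u_A^2 + u_B^2) = sqrt(0.35398848^2 + 1.1483497^2) = 1.2016717
U = k * uc = 2.58 * 1.2016717
U = 3.1003

3.1003


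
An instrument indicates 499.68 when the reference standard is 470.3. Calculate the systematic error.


Systematic error = measured - true
= 499.68 - 470.3
= 29.3800

29.3800


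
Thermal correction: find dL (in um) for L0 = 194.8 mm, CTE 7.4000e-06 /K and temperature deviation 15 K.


dL = L * alpha * dT
= 194.8 * 7.4000e-06 * 15
= 0.0216228 mm
dL_um = 0.0216228 * 1000 = 21.6228 um

21.6228


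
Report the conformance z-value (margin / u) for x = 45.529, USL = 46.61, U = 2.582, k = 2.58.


u = U / k = 2.582 / 2.58 = 1.0007752
margin = |USL - x| = |46.61 - 45.529| = 1.081
z = margin / u = 1.081 / 1.0007752
z = 1.0802

1.0802


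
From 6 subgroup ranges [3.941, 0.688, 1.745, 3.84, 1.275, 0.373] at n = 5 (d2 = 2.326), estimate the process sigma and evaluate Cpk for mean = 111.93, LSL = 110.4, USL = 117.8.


R_bar = (3.941 + 0.688 + 1.745 + 3.84 + 1.275 + 0.373) / 6 = 1.977
sigma = R_bar / d2 = 1.977 / 2.326 = 0.84995701
Cp = (USL - LSL)/(6*sigma) = (117.8 - 110.4)/(6*0.84995701) = 1.4511
Cpu = (117.8 - 111.93)/(3*0.84995701) = 2.3021
Cpl = (111.93 - 110.4)/(3*0.84995701) = 0.6000
Cpk = min(Cpu, Cpl) = 0.6000

0.6000


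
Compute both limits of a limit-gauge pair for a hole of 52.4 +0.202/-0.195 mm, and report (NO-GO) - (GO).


GO = nominal - lower_tol (smallest hole = maximum material condition)
GO = 52.4 - 0.195 = 52.205
NO-GO = nominal + upper_tol (largest hole = least material condition)
NO-GO = 52.4 + 0.202 = 52.602
spread = NO-GO - GO = 52.602 - 52.205 = 0.3970

0.3970


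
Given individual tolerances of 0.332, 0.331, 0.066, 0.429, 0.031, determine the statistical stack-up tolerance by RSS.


RSS = sqrt(0.332^2 + 0.331^2 + 0.066^2 + 0.429^2 + 0.031^2)
= sqrt(0.409143)
= 0.6396

0.6396


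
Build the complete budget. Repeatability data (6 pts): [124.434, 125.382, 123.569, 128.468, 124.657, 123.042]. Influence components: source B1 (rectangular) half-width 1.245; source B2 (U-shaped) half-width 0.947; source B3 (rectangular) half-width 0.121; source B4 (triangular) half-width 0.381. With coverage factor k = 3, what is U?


mean = (124.434 + 125.382 + 123.569 + 128.468 + 124.657 + 123.042) / 6 = 124.9253333
s = sqrt(sum((x - mean)^2)/(n-1)) = 1.9214072
u_A = s / sqrt(n) = 1.9214072 / sqrt(6) = 0.7844112
u_B1 = 1.245 / sqrt(3) = 0.71880109
u_B2 = 0.947 / sqrt(2) = 0.66963012
u_B3 = 0.121 / sqrt(3) = 0.069859383
u_B4 = 0.381 / sqrt(6) = 0.1555426
uc = sqrt(0.7844112^2 + 0.71880109^2 + 0.66963012^2 + 0.069859383^2 + 0.1555426^2) = 1.2686427
U = k * uc = 3 * 1.2686427
U = 3.8059

3.8059


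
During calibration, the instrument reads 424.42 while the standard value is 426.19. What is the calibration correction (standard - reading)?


Correction = standard - reading
= 426.19 - 424.42
= 1.7700

1.7700


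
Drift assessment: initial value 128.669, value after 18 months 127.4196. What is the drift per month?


rate = (v2 - v1) / months
= (127.4196 - 128.669) / 18
= -1.2494 / 18
= -0.0694

-0.0694


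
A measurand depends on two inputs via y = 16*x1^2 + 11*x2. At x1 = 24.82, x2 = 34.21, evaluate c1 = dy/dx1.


y = 16*x1^2 + 11*x2
dy/dx1 = 2*16*x1
Evaluate at x1 = 24.82: c1 = 32 * 24.82
c1 = 794.2400

794.2400


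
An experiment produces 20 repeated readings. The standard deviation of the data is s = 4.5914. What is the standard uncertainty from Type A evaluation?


u_A = s / sqrt(n)
u_A = 4.5914 / sqrt(20)
u_A = 4.5914 / 4.472136
u_A = 1.0267

1.0267


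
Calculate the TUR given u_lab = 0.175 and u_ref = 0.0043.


TUR = u_lab / u_ref
= 0.175 / 0.0043
= 40.6977

40.6977


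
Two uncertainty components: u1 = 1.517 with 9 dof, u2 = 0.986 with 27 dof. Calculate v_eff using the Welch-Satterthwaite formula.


uc = sqrt(u1^2 + u2^2) = sqrt(1.517^2 + 0.986^2) = 1.8092775
v_eff = uc^4 / (u1^4/v1 + u2^4/v2)
= 1.8092775^4 / (1.517^4/9 + 0.986^4/27)
= 10.715705 / 0.6234429
v_eff = 17.1879

17.1879


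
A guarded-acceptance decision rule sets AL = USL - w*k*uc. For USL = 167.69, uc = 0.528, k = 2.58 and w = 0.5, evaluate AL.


U = k * uc = 2.58 * 0.528 = 1.36224
guard band g = w * U = 0.5 * 1.36224 = 0.68112
AL = USL - g = 167.69 - 0.68112
AL = 167.0089

167.0089


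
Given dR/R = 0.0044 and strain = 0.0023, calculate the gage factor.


GF = (dR/R) / epsilon
= 0.0044 / 0.0023
= 1.9130

1.9130


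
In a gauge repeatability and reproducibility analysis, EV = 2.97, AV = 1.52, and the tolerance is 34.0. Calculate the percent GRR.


GRR = sqrt(EV^2 + AV^2) = sqrt(2.97^2 + 1.52^2) = 3.3363603
%GRR = GRR / tol * 100 = 3.3363603 / 34.0 * 100
%GRR = 9.8128

9.8128


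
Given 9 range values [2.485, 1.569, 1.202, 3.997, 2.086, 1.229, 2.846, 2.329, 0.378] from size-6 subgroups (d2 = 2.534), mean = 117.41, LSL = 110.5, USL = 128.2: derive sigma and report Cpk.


R_bar = (2.485 + 1.569 + 1.202 + 3.997 + 2.086 + 1.229 + 2.846 + 2.329 + 0.378) / 9 = 2.0134444
sigma = R_bar / d2 = 2.0134444 / 2.534 = 0.79457159
Cp = (USL - LSL)/(6*sigma) = (128.2 - 110.5)/(6*0.79457159) = 3.7127
Cpu = (128.2 - 117.41)/(3*0.79457159) = 4.5265
Cpl = (117.41 - 110.5)/(3*0.79457159) = 2.8988
Cpk = min(Cpu, Cpl) = 2.8988

2.8988


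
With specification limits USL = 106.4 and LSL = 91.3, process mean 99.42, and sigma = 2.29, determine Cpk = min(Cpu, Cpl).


Cpu = (USL - mean) / (3*sigma) = (106.4 - 99.42) / (3*2.29) = 1.0160
Cpl = (mean - LSL) / (3*sigma) = (99.42 - 91.3) / (3*2.29) = 1.1820
Cpk = min(Cpu, Cpl) = 1.0160

1.0160


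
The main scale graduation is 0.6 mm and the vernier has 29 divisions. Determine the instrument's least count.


LC = MSD / n_div
= 0.6 / 29
= 0.0207

0.0207


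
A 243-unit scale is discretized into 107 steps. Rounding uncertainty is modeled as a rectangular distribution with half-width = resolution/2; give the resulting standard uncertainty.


resolution = range / divisions
resolution = 243 / 107 = 2.271028
u_res = resolution / (2*sqrt(3))
u_res = 2.271028 / 3.4641016
u_res = 0.6556

0.6556


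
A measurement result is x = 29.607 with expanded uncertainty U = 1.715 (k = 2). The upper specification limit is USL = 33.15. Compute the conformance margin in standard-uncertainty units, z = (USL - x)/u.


u = U / k = 1.715 / 2 = 0.8575
margin = |USL - x| = |33.15 - 29.607| = 3.543
z = margin / u = 3.543 / 0.8575
z = 4.1318

4.1318


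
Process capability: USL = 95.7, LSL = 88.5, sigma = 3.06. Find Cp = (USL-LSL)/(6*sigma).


Cp = (USL - LSL) / (6 * sigma)
= (95.7 - 88.5) / (6 * 3.06)
= 7.2000 / 18.3600
= 0.3922

0.3922


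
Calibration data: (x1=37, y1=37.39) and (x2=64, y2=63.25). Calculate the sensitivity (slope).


slope = (y2 - y1) / (x2 - x1)
= (63.25 - 37.39) / (64 - 37)
= 25.8600 / 27
= 0.9578

0.9578


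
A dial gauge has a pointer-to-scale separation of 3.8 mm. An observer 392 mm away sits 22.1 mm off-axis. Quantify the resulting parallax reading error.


error = h * offset / d
= 3.8 * 22.1 / 392
= 0.2142

0.2142


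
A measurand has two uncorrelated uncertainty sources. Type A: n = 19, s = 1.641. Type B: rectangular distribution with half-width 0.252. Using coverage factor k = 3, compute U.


u_A = s / sqrt(n) = 1.641 / sqrt(19) = 0.37647122
u_B = half_width / sqrt(3) = 0.252 / sqrt(3) = 0.14549227
uc = sqrt(u_A^2 + u_B^2) = sqrt(0.37647122^2 + 0.14549227^2) = 0.40360696
U = k * uc = 3 * 0.40360696
U = 1.2108

1.2108


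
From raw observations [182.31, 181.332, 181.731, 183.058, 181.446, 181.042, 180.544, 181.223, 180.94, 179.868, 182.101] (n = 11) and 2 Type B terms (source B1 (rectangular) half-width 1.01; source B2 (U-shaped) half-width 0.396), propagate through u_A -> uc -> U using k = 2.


mean = (182.31 + 181.332 + 181.731 + 183.058 + 181.446 + 181.042 + 180.544 + 181.223 + 180.94 + 179.868 + 182.101) / 11 = 181.4177273
s = sqrt(sum((x - mean)^2)/(n-1)) = 0.87362247
u_A = s / sqrt(n) = 0.87362247 / sqrt(11) = 0.26340709
u_B1 = 1.01 / sqrt(3) = 0.58312377
u_B2 = 0.396 / sqrt(2) = 0.28001429
uc = sqrt(0.26340709^2 + 0.58312377^2 + 0.28001429^2) = 0.69844444
U = k * uc = 2 * 0.69844444
U = 1.3969

1.3969


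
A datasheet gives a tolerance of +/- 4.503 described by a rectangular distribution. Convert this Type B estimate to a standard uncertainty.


u_B = half_width / sqrt(3)
u_B = 4.503 / 1.7320508
u_B = 2.5998

2.5998


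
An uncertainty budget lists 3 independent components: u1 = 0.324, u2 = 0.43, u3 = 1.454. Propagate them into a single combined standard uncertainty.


uc = sqrt(0.324^2 + 0.43^2 + 1.454^2)
uc = sqrt(2.403992)
uc = 1.5505

1.5505


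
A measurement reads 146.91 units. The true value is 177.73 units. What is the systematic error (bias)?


Systematic error = measured - true
= 146.91 - 177.73
= -30.8200

-30.8200


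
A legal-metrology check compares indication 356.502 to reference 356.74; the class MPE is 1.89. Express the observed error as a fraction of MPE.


e = indication - reference = 356.502 - 356.74 = -0.2380
|e| = 0.2380
ratio = |e| / MPE = 0.2380 / 1.89
ratio = 0.1259

0.1259


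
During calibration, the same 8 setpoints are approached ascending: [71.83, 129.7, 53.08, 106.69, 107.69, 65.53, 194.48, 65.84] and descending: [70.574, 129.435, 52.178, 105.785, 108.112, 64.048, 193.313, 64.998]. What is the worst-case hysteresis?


|71.83 - 70.574| = 1.2560
|129.7 - 129.435| = 0.2650
|53.08 - 52.178| = 0.9020
|106.69 - 105.785| = 0.9050
|107.69 - 108.112| = 0.4220
|65.53 - 64.048| = 1.4820
|194.48 - 193.313| = 1.1670
|65.84 - 64.998| = 0.8420
hysteresis = max(diffs) = 1.4820

1.4820


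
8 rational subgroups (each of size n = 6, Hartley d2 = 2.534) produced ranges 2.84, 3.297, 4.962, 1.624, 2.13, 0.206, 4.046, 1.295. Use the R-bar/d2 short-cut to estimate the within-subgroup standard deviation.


R_bar = (2.84 + 3.297 + 4.962 + 1.624 + 2.13 + 0.206 + 4.046 + 1.295) / 8
R_bar = 20.4 / 8 = 2.55
sigma_hat = R_bar / d2 = 2.55 / 2.534 = 1.0063

1.0063


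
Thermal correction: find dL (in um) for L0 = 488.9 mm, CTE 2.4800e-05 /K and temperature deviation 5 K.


dL = L * alpha * dT
= 488.9 * 2.4800e-05 * 5
= 0.0606236 mm
dL_um = 0.0606236 * 1000 = 60.6236 um

60.6236


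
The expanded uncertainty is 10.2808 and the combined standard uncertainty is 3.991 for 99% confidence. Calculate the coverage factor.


k = U / uc
k = 10.2808 / 3.991
k = 2.576

2.576


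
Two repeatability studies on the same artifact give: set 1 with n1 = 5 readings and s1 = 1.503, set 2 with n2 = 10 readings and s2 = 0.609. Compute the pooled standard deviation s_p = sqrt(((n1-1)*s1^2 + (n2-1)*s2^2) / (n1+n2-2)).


s_p = sqrt(((n1-1)*s1^2 + (n2-1)*s2^2) / (n1+n2-2))
numerator = (5-1)*1.503^2 + (10-1)*0.609^2 = 9.036036 + 3.337929 = 12.373965
denominator = 5 + 10 - 2 = 13
s_p^2 = 12.373965 / 13 = 0.95184346
s_p = sqrt(0.95184346) = 0.9756

0.9756


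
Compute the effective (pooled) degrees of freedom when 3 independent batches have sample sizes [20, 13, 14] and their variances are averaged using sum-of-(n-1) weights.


nu = sum_i (n_i - 1)
nu = ((20 - 1) + (13 - 1) + (14 - 1))
nu = 19 + 12 + 13
nu = 44

44


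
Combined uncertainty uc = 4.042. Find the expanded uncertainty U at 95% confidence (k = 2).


U = k * uc
U = 2 * 4.042
U = 8.0840

8.0840


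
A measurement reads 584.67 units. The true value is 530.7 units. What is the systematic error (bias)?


Systematic error = measured - true
= 584.67 - 530.7
= 53.9700

53.9700


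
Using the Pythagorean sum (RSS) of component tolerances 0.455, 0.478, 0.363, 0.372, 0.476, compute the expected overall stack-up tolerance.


RSS = sqrt(0.455^2 + 0.478^2 + 0.363^2 + 0.372^2 + 0.476^2)
= sqrt(0.932238)
= 0.9655

0.9655


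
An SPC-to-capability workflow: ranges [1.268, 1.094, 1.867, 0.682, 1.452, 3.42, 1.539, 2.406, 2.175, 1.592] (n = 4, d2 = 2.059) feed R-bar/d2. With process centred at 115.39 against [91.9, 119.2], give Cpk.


R_bar = (1.268 + 1.094 + 1.867 + 0.682 + 1.452 + 3.42 + 1.539 + 2.406 + 2.175 + 1.592) / 10 = 1.7495
sigma = R_bar / d2 = 1.7495 / 2.059 = 0.84968431
Cp = (USL - LSL)/(6*sigma) = (119.2 - 91.9)/(6*0.84968431) = 5.3549
Cpu = (119.2 - 115.39)/(3*0.84968431) = 1.4947
Cpl = (115.39 - 91.9)/(3*0.84968431) = 9.2152
Cpk = min(Cpu, Cpl) = 1.4947

1.4947


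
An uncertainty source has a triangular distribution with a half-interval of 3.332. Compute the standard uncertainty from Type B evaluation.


u_B = half_width / sqrt(6)
u_B = 3.332 / 2.4494897
u_B = 1.3603

1.3603


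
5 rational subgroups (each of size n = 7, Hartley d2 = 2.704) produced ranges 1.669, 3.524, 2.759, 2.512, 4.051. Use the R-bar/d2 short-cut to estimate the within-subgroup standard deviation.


R_bar = (1.669 + 3.524 + 2.759 + 2.512 + 4.051) / 5
R_bar = 14.515 / 5 = 2.903
sigma_hat = R_bar / d2 = 2.903 / 2.704 = 1.0736

1.0736


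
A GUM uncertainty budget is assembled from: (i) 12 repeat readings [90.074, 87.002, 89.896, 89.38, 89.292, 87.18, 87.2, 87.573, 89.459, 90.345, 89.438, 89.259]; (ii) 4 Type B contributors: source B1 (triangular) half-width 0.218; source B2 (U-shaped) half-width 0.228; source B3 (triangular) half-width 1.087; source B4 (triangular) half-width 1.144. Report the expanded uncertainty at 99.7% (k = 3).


mean = (90.074 + 87.002 + 89.896 + 89.38 + 89.292 + 87.18 + 87.2 + 87.573 + 89.459 + 90.345 + 89.438 + 89.259) / 12 = 88.8415
s = sqrt(sum((x - mean)^2)/(n-1)) = 1.2337619
u_A = s / sqrt(n) = 1.2337619 / sqrt(12) = 0.35615638
u_B1 = 0.218 / sqrt(6) = 0.088998127
u_B2 = 0.228 / sqrt(2) = 0.16122035
u_B3 = 1.087 / sqrt(6) = 0.44376589
u_B4 = 1.144 / sqrt(6) = 0.46703604
uc = sqrt(0.35615638^2 + 0.088998127^2 + 0.16122035^2 + 0.44376589^2 + 0.46703604^2) = 0.75882202
U = k * uc = 3 * 0.75882202
U = 2.2765

2.2765


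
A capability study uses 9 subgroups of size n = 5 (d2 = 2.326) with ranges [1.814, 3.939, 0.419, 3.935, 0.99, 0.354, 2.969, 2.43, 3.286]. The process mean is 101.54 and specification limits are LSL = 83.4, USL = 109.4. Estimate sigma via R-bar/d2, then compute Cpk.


R_bar = (1.814 + 3.939 + 0.419 + 3.935 + 0.99 + 0.354 + 2.969 + 2.43 + 3.286) / 9 = 2.2373333
sigma = R_bar / d2 = 2.2373333 / 2.326 = 0.96188018
Cp = (USL - LSL)/(6*sigma) = (109.4 - 83.4)/(6*0.96188018) = 4.5051
Cpu = (109.4 - 101.54)/(3*0.96188018) = 2.7238
Cpl = (101.54 - 83.4)/(3*0.96188018) = 6.2863
Cpk = min(Cpu, Cpl) = 2.7238

2.7238


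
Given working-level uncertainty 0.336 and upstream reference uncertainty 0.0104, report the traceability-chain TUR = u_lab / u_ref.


TUR = u_lab / u_ref
= 0.336 / 0.0104
= 32.3077

32.3077


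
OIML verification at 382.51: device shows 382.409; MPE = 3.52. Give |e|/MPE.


e = indication - reference = 382.409 - 382.51 = -0.1010
|e| = 0.1010
ratio = |e| / MPE = 0.1010 / 3.52
ratio = 0.0287

0.0287


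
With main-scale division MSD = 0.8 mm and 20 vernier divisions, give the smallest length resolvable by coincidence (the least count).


LC = MSD / n_div
= 0.8 / 20
= 0.0400

0.0400


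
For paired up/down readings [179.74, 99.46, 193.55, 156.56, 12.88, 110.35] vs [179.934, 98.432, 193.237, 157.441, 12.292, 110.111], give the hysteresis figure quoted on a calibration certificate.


|179.74 - 179.934| = 0.1940
|99.46 - 98.432| = 1.0280
|193.55 - 193.237| = 0.3130
|156.56 - 157.441| = 0.8810
|12.88 - 12.292| = 0.5880
|110.35 - 110.111| = 0.2390
hysteresis = max(diffs) = 1.0280

1.0280


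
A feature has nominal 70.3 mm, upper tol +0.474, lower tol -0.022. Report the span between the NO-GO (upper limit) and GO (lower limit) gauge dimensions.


GO = nominal - lower_tol (smallest hole = maximum material condition)
GO = 70.3 - 0.022 = 70.278
NO-GO = nominal + upper_tol (largest hole = least material condition)
NO-GO = 70.3 + 0.474 = 70.774
spread = NO-GO - GO = 70.774 - 70.278 = 0.4960

0.4960


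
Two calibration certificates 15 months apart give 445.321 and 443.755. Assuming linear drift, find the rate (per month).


rate = (v2 - v1) / months
= (443.755 - 445.321) / 15
= -1.5660 / 15
= -0.1044

-0.1044


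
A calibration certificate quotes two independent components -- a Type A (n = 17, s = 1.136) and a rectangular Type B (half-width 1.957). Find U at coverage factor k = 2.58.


u_A = s / sqrt(n) = 1.136 / sqrt(17) = 0.27552047
u_B = half_width / sqrt(3) = 1.957 / sqrt(3) = 1.1298745
uc = sqrt(u_A^2 + u_B^2) = sqrt(0.27552047^2 + 1.1298745^2) = 1.1629823
U = k * uc = 2.58 * 1.1629823
U = 3.0005

3.0005


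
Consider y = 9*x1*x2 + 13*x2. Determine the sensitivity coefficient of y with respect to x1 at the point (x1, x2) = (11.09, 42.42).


y = 9*x1*x2 + 13*x2
dy/dx1 = 9*x2
Evaluate at x2 = 42.42: c1 = 9 * 42.42
c1 = 381.7800

381.7800


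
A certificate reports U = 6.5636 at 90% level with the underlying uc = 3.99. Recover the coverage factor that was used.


k = U / uc
k = 6.5636 / 3.99
k = 1.645

1.645


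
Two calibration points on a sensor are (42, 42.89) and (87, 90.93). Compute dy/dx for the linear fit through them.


slope = (y2 - y1) / (x2 - x1)
= (90.93 - 42.89) / (87 - 42)
= 48.0400 / 45
= 1.0676

1.0676


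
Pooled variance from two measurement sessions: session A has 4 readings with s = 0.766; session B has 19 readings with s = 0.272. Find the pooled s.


s_p = sqrt(((n1-1)*s1^2 + (n2-1)*s2^2) / (n1+n2-2))
numerator = (4-1)*0.766^2 + (19-1)*0.272^2 = 1.760268 + 1.331712 = 3.09198
denominator = 4 + 19 - 2 = 21
s_p^2 = 3.09198 / 21 = 0.14723714
s_p = sqrt(0.14723714) = 0.3837

0.3837


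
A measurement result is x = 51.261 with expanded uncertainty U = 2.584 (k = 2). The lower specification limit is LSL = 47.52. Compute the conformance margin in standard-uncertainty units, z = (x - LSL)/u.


u = U / k = 2.584 / 2 = 1.292
margin = |LSL - x| = |47.52 - 51.261| = 3.741
z = margin / u = 3.741 / 1.292
z = 2.8955

2.8955


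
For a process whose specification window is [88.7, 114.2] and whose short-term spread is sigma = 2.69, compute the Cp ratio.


Cp = (USL - LSL) / (6 * sigma)
= (114.2 - 88.7) / (6 * 2.69)
= 25.5000 / 16.1400
= 1.5799

1.5799


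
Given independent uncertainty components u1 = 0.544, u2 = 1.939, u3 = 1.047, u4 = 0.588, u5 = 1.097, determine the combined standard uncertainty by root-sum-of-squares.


uc = sqrt(0.544^2 + 1.939^2 + 1.047^2 + 0.588^2 + 1.097^2)
uc = sqrt(6.701019)
uc = 2.5886

2.5886


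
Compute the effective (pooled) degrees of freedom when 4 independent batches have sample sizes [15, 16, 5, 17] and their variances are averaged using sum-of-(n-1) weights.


nu = sum_i (n_i - 1)
nu = ((15 - 1) + (16 - 1) + (5 - 1) + (17 - 1))
nu = 14 + 15 + 4 + 16
nu = 49

49


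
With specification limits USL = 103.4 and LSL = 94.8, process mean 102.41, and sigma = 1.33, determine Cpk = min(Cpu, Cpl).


Cpu = (USL - mean) / (3*sigma) = (103.4 - 102.41) / (3*1.33) = 0.2481
Cpl = (mean - LSL) / (3*sigma) = (102.41 - 94.8) / (3*1.33) = 1.9073
Cpk = min(Cpu, Cpl) = 0.2481

0.2481


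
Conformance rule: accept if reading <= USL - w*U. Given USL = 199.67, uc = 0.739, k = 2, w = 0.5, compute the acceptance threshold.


U = k * uc = 2 * 0.739 = 1.478
guard band g = w * U = 0.5 * 1.478 = 0.739
AL = USL - g = 199.67 - 0.739
AL = 198.9310

198.9310


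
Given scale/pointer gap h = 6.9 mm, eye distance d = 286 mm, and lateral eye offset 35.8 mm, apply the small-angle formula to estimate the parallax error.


error = h * offset / d
= 6.9 * 35.8 / 286
= 0.8637

0.8637


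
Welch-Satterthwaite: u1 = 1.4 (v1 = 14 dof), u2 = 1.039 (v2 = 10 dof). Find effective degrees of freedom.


uc = sqrt(u1^2 + u2^2) = sqrt(1.4^2 + 1.039^2) = 1.7434222
v_eff = uc^4 / (u1^4/v1 + u2^4/v2)
= 1.7434222^4 / (1.4^4/14 + 1.039^4/10)
= 9.2386877 / 0.39093656
v_eff = 23.6322

23.6322


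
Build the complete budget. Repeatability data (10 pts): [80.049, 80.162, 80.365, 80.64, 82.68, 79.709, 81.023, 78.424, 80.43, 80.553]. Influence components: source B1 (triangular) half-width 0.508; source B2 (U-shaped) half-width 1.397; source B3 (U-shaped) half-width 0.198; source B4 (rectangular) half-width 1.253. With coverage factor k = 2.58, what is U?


mean = (80.049 + 80.162 + 80.365 + 80.64 + 82.68 + 79.709 + 81.023 + 78.424 + 80.43 + 80.553) / 10 = 80.4035
s = sqrt(sum((x - mean)^2)/(n-1)) = 1.0662209
u_A = s / sqrt(n) = 1.0662209 / sqrt(10) = 0.33716865
u_B1 = 0.508 / sqrt(6) = 0.20739013
u_B2 = 1.397 / sqrt(2) = 0.98782817
u_B3 = 0.198 / sqrt(2) = 0.14000714
u_B4 = 1.253 / sqrt(3) = 0.72341989
uc = sqrt(0.33716865^2 + 0.20739013^2 + 0.98782817^2 + 0.14000714^2 + 0.72341989^2) = 1.2943864
U = k * uc = 2.58 * 1.2943864
U = 3.3395

3.3395


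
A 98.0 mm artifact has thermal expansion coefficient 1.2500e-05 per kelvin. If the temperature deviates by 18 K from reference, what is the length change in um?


dL = L * alpha * dT
= 98.0 * 1.2500e-05 * 18
= 0.0220500 mm
dL_um = 0.0220500 * 1000 = 22.0500 um

22.0500


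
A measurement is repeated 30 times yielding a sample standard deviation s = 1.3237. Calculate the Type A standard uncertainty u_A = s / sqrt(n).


u_A = s / sqrt(n)
u_A = 1.3237 / sqrt(30)
u_A = 1.3237 / 5.4772256
u_A = 0.2417

0.2417


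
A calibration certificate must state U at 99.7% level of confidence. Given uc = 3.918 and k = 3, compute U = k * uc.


U = k * uc
U = 3 * 3.918
U = 11.7540

11.7540


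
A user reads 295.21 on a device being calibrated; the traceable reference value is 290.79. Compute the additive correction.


Correction = standard - reading
= 290.79 - 295.21
= -4.4200

-4.4200


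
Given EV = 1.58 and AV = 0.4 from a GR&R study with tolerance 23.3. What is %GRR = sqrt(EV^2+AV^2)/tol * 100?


GRR = sqrt(EV^2 + AV^2) = sqrt(1.58^2 + 0.4^2) = 1.6298466
%GRR = GRR / tol * 100 = 1.6298466 / 23.3 * 100
%GRR = 6.9950

6.9950


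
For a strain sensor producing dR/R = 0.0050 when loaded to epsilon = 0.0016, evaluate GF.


GF = (dR/R) / epsilon
= 0.0050 / 0.0016
= 3.1250

3.1250


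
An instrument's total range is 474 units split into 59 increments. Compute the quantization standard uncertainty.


resolution = range / divisions
resolution = 474 / 59 = 8.0338983
u_res = resolution / (2*sqrt(3))
u_res = 8.0338983 / 3.4641016
u_res = 2.3192

2.3192


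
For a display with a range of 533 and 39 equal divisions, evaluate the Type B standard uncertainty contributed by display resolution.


resolution = range / divisions
resolution = 533 / 39 = 13.666667
u_res = resolution / (2*sqrt(3))
u_res = 13.666667 / 3.4641016
u_res = 3.9452

3.9452


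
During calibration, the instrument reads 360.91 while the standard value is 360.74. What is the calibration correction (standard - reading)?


Correction = standard - reading
= 360.74 - 360.91
= -0.1700

-0.1700


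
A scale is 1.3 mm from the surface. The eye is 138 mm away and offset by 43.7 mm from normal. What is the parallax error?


error = h * offset / d
= 1.3 * 43.7 / 138
= 0.4117

0.4117


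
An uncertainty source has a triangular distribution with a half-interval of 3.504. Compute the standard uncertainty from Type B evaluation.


u_B = half_width / sqrt(6)
u_B = 3.504 / 2.4494897
u_B = 1.4305

1.4305


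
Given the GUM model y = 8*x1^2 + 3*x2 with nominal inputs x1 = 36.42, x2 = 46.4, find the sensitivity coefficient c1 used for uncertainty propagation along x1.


y = 8*x1^2 + 3*x2
dy/dx1 = 2*8*x1
Evaluate at x1 = 36.42: c1 = 16 * 36.42
c1 = 582.7200

582.7200


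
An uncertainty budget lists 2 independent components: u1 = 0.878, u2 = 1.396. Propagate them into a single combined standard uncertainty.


uc = sqrt(0.878^2 + 1.396^2)
uc = sqrt(2.7197)
uc = 1.6492

1.6492


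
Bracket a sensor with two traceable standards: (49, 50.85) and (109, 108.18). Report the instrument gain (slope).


slope = (y2 - y1) / (x2 - x1)
= (108.18 - 50.85) / (109 - 49)
= 57.3300 / 60
= 0.9555

0.9555


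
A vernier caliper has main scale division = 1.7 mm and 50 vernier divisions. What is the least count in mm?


LC = MSD / n_div
= 1.7 / 50
= 0.0340

0.0340


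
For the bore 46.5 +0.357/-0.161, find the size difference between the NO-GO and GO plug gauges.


GO = nominal - lower_tol (smallest hole = maximum material condition)
GO = 46.5 - 0.161 = 46.339
NO-GO = nominal + upper_tol (largest hole = least material condition)
NO-GO = 46.5 + 0.357 = 46.857
spread = NO-GO - GO = 46.857 - 46.339 = 0.5180

0.5180


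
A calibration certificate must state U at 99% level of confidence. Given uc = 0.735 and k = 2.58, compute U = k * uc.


U = k * uc
U = 2.58 * 0.735
U = 1.8963

1.8963


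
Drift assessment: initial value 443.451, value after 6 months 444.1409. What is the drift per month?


rate = (v2 - v1) / months
= (444.1409 - 443.451) / 6
= 0.6899 / 6
= 0.1150

0.1150


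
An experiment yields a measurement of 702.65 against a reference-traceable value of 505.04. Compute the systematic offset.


Systematic error = measured - true
= 702.65 - 505.04
= 197.6100

197.6100


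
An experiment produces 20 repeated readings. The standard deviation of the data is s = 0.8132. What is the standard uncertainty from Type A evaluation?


u_A = s / sqrt(n)
u_A = 0.8132 / sqrt(20)
u_A = 0.8132 / 4.472136
u_A = 0.1818

0.1818


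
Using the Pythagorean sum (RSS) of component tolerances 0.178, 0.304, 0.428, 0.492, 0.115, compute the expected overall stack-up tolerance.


RSS = sqrt(0.178^2 + 0.304^2 + 0.428^2 + 0.492^2 + 0.115^2)
= sqrt(0.562573)
= 0.7500

0.7500


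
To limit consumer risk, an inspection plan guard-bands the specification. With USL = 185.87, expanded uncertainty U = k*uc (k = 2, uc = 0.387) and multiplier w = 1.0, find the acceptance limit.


U = k * uc = 2 * 0.387 = 0.774
guard band g = w * U = 1.0 * 0.774 = 0.774
AL = USL - g = 185.87 - 0.774
AL = 185.0960

185.0960


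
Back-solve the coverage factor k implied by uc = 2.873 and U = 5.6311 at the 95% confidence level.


k = U / uc
k = 5.6311 / 2.873
k = 1.96

1.96


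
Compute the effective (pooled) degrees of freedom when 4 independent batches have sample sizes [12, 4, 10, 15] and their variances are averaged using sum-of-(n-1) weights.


nu = sum_i (n_i - 1)
nu = ((12 - 1) + (4 - 1) + (10 - 1) + (15 - 1))
nu = 11 + 3 + 9 + 14
nu = 37

37


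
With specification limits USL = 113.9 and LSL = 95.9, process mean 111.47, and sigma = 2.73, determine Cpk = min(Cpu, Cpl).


Cpu = (USL - mean) / (3*sigma) = (113.9 - 111.47) / (3*2.73) = 0.2967
Cpl = (mean - LSL) / (3*sigma) = (111.47 - 95.9) / (3*2.73) = 1.9011
Cpk = min(Cpu, Cpl) = 0.2967

0.2967


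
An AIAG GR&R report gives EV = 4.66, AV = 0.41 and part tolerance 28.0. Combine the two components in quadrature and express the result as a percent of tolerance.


GRR = sqrt(EV^2 + AV^2) = sqrt(4.66^2 + 0.41^2) = 4.6780017
%GRR = GRR / tol * 100 = 4.6780017 / 28.0 * 100
%GRR = 16.7071

16.7071


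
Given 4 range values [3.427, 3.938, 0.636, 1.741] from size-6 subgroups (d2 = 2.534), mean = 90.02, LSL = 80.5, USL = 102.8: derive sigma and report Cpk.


R_bar = (3.427 + 3.938 + 0.636 + 1.741) / 4 = 2.4355
sigma = R_bar / d2 = 2.4355 / 2.534 = 0.96112865
Cp = (USL - LSL)/(6*sigma) = (102.8 - 80.5)/(6*0.96112865) = 3.8670
Cpu = (102.8 - 90.02)/(3*0.96112865) = 4.4323
Cpl = (90.02 - 80.5)/(3*0.96112865) = 3.3017
Cpk = min(Cpu, Cpl) = 3.3017

3.3017


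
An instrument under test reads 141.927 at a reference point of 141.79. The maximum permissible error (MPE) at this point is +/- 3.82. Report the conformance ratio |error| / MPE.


e = indication - reference = 141.927 - 141.79 = 0.1370
|e| = 0.1370
ratio = |e| / MPE = 0.1370 / 3.82
ratio = 0.0359

0.0359


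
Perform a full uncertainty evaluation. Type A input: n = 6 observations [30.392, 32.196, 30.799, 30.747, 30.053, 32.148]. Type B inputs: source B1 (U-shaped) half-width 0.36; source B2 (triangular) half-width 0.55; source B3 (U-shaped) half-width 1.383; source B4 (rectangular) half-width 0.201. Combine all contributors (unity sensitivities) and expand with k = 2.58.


mean = (30.392 + 32.196 + 30.799 + 30.747 + 30.053 + 32.148) / 6 = 31.05583333
s = sqrt(sum((x - mean)^2)/(n-1)) = 0.9055936
u_A = s / sqrt(n) = 0.9055936 / sqrt(6) = 0.36970704
u_B1 = 0.36 / sqrt(2) = 0.25455844
u_B2 = 0.55 / sqrt(6) = 0.22453656
u_B3 = 1.383 / sqrt(2) = 0.97792868
u_B4 = 0.201 / sqrt(3) = 0.1160474
uc = sqrt(0.36970704^2 + 0.25455844^2 + 0.22453656^2 + 0.97792868^2 + 0.1160474^2) = 1.1053106
U = k * uc = 2.58 * 1.1053106
U = 2.8517

2.8517


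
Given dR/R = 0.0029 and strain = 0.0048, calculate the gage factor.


GF = (dR/R) / epsilon
= 0.0029 / 0.0048
= 0.6042

0.6042


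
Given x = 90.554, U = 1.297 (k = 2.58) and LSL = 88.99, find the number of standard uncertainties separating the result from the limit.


u = U / k = 1.297 / 2.58 = 0.50271318
margin = |LSL - x| = |88.99 - 90.554| = 1.564
z = margin / u = 1.564 / 0.50271318
z = 3.1111

3.1111


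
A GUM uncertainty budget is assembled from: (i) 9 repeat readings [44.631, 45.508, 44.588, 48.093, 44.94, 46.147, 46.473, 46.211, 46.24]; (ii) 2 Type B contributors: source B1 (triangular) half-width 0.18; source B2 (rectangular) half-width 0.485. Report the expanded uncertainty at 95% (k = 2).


mean = (44.631 + 45.508 + 44.588 + 48.093 + 44.94 + 46.147 + 46.473 + 46.211 + 46.24) / 9 = 45.87011111
s = sqrt(sum((x - mean)^2)/(n-1)) = 1.1073525
u_A = s / sqrt(n) = 1.1073525 / sqrt(9) = 0.3691175
u_B1 = 0.18 / sqrt(6) = 0.073484692
u_B2 = 0.485 / sqrt(3) = 0.28001488
uc = sqrt(0.3691175^2 + 0.073484692^2 + 0.28001488^2) = 0.46910133
U = k * uc = 2 * 0.46910133
U = 0.9382

0.9382


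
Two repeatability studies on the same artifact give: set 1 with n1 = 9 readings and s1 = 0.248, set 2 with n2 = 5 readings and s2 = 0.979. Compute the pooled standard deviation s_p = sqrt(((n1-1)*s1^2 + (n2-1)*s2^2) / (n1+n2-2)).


s_p = sqrt(((n1-1)*s1^2 + (n2-1)*s2^2) / (n1+n2-2))
numerator = (9-1)*0.248^2 + (5-1)*0.979^2 = 0.492032 + 3.833764 = 4.325796
denominator = 9 + 5 - 2 = 12
s_p^2 = 4.325796 / 12 = 0.360483
s_p = sqrt(0.360483) = 0.6004

0.6004


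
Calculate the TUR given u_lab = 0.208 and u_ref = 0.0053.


TUR = u_lab / u_ref
= 0.208 / 0.0053
= 39.2453

39.2453


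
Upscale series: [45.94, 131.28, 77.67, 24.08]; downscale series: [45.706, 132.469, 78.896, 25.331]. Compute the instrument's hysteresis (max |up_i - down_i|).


|45.94 - 45.706| = 0.2340
|131.28 - 132.469| = 1.1890
|77.67 - 78.896| = 1.2260
|24.08 - 25.331| = 1.2510
hysteresis = max(diffs) = 1.2510

1.2510


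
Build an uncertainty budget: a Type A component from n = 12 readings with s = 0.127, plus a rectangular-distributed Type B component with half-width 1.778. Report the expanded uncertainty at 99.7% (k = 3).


u_A = s / sqrt(n) = 0.127 / sqrt(12) = 0.036661742
u_B = half_width / sqrt(3) = 1.778 / sqrt(3) = 1.0265288
uc = sqrt(u_A^2 + u_B^2) = sqrt(0.036661742^2 + 1.0265288^2) = 1.0271833
U = k * uc = 3 * 1.0271833
U = 3.0815

3.0815


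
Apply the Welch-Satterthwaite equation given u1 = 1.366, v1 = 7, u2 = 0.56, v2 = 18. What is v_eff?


uc = sqrt(u1^2 + u2^2) = sqrt(1.366^2 + 0.56^2) = 1.4763319
v_eff = uc^4 / (u1^4/v1 + u2^4/v2)
= 1.4763319^4 / (1.366^4/7 + 0.56^4/18)
= 4.7504638 / 0.50286244
v_eff = 9.4468

9.4468


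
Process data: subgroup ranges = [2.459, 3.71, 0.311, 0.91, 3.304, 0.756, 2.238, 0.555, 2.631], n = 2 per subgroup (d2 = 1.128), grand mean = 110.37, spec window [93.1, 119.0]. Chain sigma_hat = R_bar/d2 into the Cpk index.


R_bar = (2.459 + 3.71 + 0.311 + 0.91 + 3.304 + 0.756 + 2.238 + 0.555 + 2.631) / 9 = 1.8748889
sigma = R_bar / d2 = 1.8748889 / 1.128 = 1.6621355
Cp = (USL - LSL)/(6*sigma) = (119.0 - 93.1)/(6*1.6621355) = 2.5971
Cpu = (119.0 - 110.37)/(3*1.6621355) = 1.7307
Cpl = (110.37 - 93.1)/(3*1.6621355) = 3.4634
Cpk = min(Cpu, Cpl) = 1.7307

1.7307


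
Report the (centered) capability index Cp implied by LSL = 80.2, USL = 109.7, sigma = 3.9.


Cp = (USL - LSL) / (6 * sigma)
= (109.7 - 80.2) / (6 * 3.9)
= 29.5000 / 23.4000
= 1.2607

1.2607


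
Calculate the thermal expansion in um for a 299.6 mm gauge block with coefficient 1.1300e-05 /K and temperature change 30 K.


dL = L * alpha * dT
= 299.6 * 1.1300e-05 * 30
= 0.1015644 mm
dL_um = 0.1015644 * 1000 = 101.5644 um

101.5644


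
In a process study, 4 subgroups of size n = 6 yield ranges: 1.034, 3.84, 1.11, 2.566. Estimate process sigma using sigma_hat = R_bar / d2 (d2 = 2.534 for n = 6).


R_bar = (1.034 + 3.84 + 1.11 + 2.566) / 4
R_bar = 8.55 / 4 = 2.1375
sigma_hat = R_bar / d2 = 2.1375 / 2.534 = 0.8435

0.8435


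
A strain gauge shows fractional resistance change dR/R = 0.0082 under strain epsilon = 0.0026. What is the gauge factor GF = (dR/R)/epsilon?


GF = (dR/R) / epsilon
= 0.0082 / 0.0026
= 3.1538

3.1538


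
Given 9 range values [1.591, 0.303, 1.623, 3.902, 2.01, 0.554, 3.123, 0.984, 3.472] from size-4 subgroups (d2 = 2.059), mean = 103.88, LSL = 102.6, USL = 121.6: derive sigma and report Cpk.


R_bar = (1.591 + 0.303 + 1.623 + 3.902 + 2.01 + 0.554 + 3.123 + 0.984 + 3.472) / 9 = 1.9513333
sigma = R_bar / d2 = 1.9513333 / 2.059 = 0.94770923
Cp = (USL - LSL)/(6*sigma) = (121.6 - 102.6)/(6*0.94770923) = 3.3414
Cpu = (121.6 - 103.88)/(3*0.94770923) = 6.2326
Cpl = (103.88 - 102.6)/(3*0.94770923) = 0.4502
Cpk = min(Cpu, Cpl) = 0.4502

0.4502


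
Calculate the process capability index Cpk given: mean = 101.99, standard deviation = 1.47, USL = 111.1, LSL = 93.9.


Cpu = (USL - mean) / (3*sigma) = (111.1 - 101.99) / (3*1.47) = 2.0658
Cpl = (mean - LSL) / (3*sigma) = (101.99 - 93.9) / (3*1.47) = 1.8345
Cpk = min(Cpu, Cpl) = 1.8345

1.8345


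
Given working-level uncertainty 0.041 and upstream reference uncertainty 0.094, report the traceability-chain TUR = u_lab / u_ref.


TUR = u_lab / u_ref
= 0.041 / 0.094
= 0.4362

0.4362


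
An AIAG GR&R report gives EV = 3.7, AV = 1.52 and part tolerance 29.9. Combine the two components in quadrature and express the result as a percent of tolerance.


GRR = sqrt(EV^2 + AV^2) = sqrt(3.7^2 + 1.52^2) = 4.00005
%GRR = GRR / tol * 100 = 4.00005 / 29.9 * 100
%GRR = 13.3781

13.3781


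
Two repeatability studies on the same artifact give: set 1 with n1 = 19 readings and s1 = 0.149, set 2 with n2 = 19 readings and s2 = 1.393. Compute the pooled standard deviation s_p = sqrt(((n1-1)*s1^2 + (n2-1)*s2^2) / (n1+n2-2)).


s_p = sqrt(((n1-1)*s1^2 + (n2-1)*s2^2) / (n1+n2-2))
numerator = (19-1)*0.149^2 + (19-1)*1.393^2 = 0.399618 + 34.928082 = 35.3277
denominator = 19 + 19 - 2 = 36
s_p^2 = 35.3277 / 36 = 0.981325
s_p = sqrt(0.981325) = 0.9906

0.9906


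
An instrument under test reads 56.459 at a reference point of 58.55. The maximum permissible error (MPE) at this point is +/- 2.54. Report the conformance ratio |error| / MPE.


e = indication - reference = 56.459 - 58.55 = -2.0910
|e| = 2.0910
ratio = |e| / MPE = 2.0910 / 2.54
ratio = 0.8232

0.8232


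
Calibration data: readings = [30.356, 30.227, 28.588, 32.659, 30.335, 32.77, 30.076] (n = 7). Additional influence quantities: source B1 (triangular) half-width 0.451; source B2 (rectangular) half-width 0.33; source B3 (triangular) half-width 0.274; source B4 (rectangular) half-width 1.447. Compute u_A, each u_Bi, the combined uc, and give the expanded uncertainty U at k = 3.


mean = (30.356 + 30.227 + 28.588 + 32.659 + 30.335 + 32.77 + 30.076) / 7 = 30.71585714
s = sqrt(sum((x - mean)^2)/(n-1)) = 1.4969987
u_A = s / sqrt(n) = 1.4969987 / sqrt(7) = 0.56581232
u_B1 = 0.451 / sqrt(6) = 0.18411998
u_B2 = 0.33 / sqrt(3) = 0.19052559
u_B3 = 0.274 / sqrt(6) = 0.11186003
u_B4 = 1.447 / sqrt(3) = 0.83542584
uc = sqrt(0.56581232^2 + 0.18411998^2 + 0.19052559^2 + 0.11186003^2 + 0.83542584^2) = 1.0491867
U = k * uc = 3 * 1.0491867
U = 3.1476

3.1476


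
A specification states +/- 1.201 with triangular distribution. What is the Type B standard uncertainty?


u_B = half_width / sqrt(6)
u_B = 1.201 / 2.4494897
u_B = 0.4903

0.4903


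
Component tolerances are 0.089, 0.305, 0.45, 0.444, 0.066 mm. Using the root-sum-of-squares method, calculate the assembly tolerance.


RSS = sqrt(0.089^2 + 0.305^2 + 0.45^2 + 0.444^2 + 0.066^2)
= sqrt(0.504938)
= 0.7106

0.7106


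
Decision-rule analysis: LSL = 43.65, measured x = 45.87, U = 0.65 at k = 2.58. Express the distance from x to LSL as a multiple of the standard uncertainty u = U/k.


u = U / k = 0.65 / 2.58 = 0.25193798
margin = |LSL - x| = |43.65 - 45.87| = 2.22
z = margin / u = 2.22 / 0.25193798
z = 8.8117

8.8117


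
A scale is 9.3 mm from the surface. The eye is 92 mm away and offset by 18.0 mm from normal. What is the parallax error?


error = h * offset / d
= 9.3 * 18.0 / 92
= 1.8196

1.8196


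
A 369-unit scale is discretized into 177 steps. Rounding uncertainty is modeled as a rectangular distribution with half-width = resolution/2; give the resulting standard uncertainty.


resolution = range / divisions
resolution = 369 / 177 = 2.0847458
u_res = resolution / (2*sqrt(3))
u_res = 2.0847458 / 3.4641016
u_res = 0.6018

0.6018


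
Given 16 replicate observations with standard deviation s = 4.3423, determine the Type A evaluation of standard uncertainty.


u_A = s / sqrt(n)
u_A = 4.3423 / sqrt(16)
u_A = 4.3423 / 4
u_A = 1.0856

1.0856


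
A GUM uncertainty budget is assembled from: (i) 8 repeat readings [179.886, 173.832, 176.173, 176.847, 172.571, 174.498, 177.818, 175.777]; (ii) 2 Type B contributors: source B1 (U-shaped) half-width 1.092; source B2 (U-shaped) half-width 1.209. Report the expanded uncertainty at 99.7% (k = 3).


mean = (179.886 + 173.832 + 176.173 + 176.847 + 172.571 + 174.498 + 177.818 + 175.777) / 8 = 175.92525
s = sqrt(sum((x - mean)^2)/(n-1)) = 2.3260253
u_A = s / sqrt(n) = 2.3260253 / sqrt(8) = 0.82237413
u_B1 = 1.092 / sqrt(2) = 0.77216061
u_B2 = 1.209 / sqrt(2) = 0.8548921
uc = sqrt(0.82237413^2 + 0.77216061^2 + 0.8548921^2) = 1.4154051
U = k * uc = 3 * 1.4154051
U = 4.2462

4.2462


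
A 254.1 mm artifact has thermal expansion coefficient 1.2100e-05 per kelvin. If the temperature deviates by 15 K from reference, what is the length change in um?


dL = L * alpha * dT
= 254.1 * 1.2100e-05 * 15
= 0.0461191 mm
dL_um = 0.0461191 * 1000 = 46.1191 um

46.1191
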